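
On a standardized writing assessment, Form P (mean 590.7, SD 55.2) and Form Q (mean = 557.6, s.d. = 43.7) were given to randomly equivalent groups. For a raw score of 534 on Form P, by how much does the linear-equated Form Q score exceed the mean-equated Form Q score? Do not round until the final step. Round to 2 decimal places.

11.81

Mean-equated: 534 + (557.6 − 590.7) = 500.90
Linear-equated: (43.7/55.2)(534 − 590.7) + 557.6 = 512.712
Difference = 512.712 − 500.90 = 11.81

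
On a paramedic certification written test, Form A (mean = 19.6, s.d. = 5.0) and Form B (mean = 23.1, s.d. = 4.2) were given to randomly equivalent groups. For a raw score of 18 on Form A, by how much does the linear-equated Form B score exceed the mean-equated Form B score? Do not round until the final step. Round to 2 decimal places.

0.26

Mean-equated: 18 + (23.1 − 19.6) = 21.50
Linear-equated: (4.2/5.0)(18 − 19.6) + 23.1 = 21.756
Difference = 21.756 − 21.50 = 0.26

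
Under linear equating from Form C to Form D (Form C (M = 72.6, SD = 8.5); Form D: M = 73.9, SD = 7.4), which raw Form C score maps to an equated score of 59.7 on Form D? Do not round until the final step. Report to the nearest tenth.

56.3

Invert y = (SD_Y/SD_X)(x − M_X) + M_Y:
x = (SD_X/SD_Y)(y − M_Y) + M_X = (8.5/7.4)(59.7 − 73.9) + 72.6
x = 1.148649 × -14.200 + 72.6 = 56.3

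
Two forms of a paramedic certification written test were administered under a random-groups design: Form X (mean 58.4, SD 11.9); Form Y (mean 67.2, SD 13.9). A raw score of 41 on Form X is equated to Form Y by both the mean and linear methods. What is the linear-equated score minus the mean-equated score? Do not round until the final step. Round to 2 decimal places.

-2.92

Mean-equated: 41 + (67.2 − 58.4) = 49.80
Linear-equated: (13.9/11.9)(41 − 58.4) + 67.2 = 46.876
Difference = 46.876 − 49.80 = -2.92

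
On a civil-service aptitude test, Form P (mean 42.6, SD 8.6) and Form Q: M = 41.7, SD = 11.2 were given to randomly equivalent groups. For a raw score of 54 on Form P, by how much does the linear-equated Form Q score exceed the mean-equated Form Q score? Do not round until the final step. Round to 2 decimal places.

Mean-equated: 54 + (41.7 − 42.6) = 53.10
Linear-equated: (11.2/8.6)(54 − 42.6) + 41.7 = 56.547
Difference = 56.547 − 53.10 = 3.45

3.45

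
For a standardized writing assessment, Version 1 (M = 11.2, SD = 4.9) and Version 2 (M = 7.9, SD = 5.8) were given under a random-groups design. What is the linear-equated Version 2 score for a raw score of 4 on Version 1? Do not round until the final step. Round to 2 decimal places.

-0.62

Linear equating: y = (SD_Y/SD_X)(x − M_X) + M_Y
y = (5.8/4.9)(4 − 11.2) + 7.9
y = 1.183673 × -7.2 + 7.9 = -8.5224 + 7.9 = -0.62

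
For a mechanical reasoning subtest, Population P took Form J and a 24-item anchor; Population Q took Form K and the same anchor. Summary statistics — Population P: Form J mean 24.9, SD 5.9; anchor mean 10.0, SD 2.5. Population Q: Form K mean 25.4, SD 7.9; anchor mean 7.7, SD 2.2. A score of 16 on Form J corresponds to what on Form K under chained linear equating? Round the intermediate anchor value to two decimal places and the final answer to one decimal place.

Form J → anchor (Population P): v = (2.5/5.9)(16 − 24.9) + 10.0 = 6.23
anchor → Form K (Population Q): y = (7.9/2.2)(6.23 − 7.7) + 25.4 = 20.1

20.1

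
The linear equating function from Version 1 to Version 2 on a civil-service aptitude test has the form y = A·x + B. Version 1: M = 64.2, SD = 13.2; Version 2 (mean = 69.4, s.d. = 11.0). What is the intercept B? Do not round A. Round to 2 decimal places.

A = SD_Y / SD_X = 11.0 / 13.2 = 0.833333
B = M_Y − A·M_X = 69.4 − 0.833333 × 64.2 = 15.90

15.90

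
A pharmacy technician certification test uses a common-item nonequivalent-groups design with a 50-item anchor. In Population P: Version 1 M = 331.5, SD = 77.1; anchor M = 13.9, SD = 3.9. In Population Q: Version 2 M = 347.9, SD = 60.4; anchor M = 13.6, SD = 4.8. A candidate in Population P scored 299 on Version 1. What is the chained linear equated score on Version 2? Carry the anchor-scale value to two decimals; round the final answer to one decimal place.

331.0

Version 1 → anchor (Population P): v = (3.9/77.1)(299 − 331.5) + 13.9 = 12.26
anchor → Version 2 (Population Q): y = (60.4/4.8)(12.26 − 13.6) + 347.9 = 331.0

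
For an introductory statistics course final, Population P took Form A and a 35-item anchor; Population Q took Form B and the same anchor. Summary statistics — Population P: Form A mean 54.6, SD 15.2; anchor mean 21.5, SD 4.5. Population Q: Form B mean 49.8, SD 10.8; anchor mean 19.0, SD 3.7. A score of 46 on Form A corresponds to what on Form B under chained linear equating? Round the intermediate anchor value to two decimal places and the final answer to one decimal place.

Form A → anchor (Population P): v = (4.5/15.2)(46 − 54.6) + 21.5 = 18.95
anchor → Form B (Population Q): y = (10.8/3.7)(18.95 − 19.0) + 49.8 = 49.7

49.7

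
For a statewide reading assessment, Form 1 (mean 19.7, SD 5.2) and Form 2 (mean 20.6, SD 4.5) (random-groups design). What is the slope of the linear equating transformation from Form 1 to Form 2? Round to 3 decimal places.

0.865

A = SD_Y / SD_X = 4.5 / 5.2 = 0.865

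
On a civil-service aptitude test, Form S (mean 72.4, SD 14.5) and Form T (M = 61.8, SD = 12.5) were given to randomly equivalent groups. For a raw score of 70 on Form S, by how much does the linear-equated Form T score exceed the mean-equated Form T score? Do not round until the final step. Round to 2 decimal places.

Mean-equated: 70 + (61.8 − 72.4) = 59.40
Linear-equated: (12.5/14.5)(70 − 72.4) + 61.8 = 59.731
Difference = 59.731 − 59.40 = 0.33

0.33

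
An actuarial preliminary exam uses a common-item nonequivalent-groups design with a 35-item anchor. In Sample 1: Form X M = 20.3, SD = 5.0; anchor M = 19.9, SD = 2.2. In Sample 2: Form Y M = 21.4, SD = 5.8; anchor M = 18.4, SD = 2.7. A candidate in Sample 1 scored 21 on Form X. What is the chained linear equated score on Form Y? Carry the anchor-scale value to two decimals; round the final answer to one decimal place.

25.3

Form X → anchor (Sample 1): v = (2.2/5.0)(21 − 20.3) + 19.9 = 20.21
anchor → Form Y (Sample 2): y = (5.8/2.7)(20.21 − 18.4) + 21.4 = 25.3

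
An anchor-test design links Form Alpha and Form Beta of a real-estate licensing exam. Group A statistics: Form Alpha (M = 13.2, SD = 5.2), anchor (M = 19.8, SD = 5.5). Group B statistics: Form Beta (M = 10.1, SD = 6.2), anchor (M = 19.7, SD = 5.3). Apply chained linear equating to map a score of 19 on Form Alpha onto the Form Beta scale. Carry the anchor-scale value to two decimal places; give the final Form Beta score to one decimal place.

17.4

Form Alpha → anchor (Group A): v = (5.5/5.2)(19 − 13.2) + 19.8 = 25.93
anchor → Form Beta (Group B): y = (6.2/5.3)(25.93 − 19.7) + 10.1 = 17.4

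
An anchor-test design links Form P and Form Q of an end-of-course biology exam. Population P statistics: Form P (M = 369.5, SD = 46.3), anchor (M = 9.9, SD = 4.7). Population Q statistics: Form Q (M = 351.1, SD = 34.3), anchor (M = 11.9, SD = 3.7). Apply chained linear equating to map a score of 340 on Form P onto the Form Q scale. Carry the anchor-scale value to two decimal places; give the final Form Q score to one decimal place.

Form P → anchor (Population P): v = (4.7/46.3)(340 − 369.5) + 9.9 = 6.91
anchor → Form Q (Population Q): y = (34.3/3.7)(6.91 − 11.9) + 351.1 = 304.8

304.8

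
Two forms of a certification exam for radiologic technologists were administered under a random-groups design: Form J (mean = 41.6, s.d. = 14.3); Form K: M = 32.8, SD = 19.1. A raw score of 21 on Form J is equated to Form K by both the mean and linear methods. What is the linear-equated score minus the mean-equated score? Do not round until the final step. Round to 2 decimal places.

Mean-equated: 21 + (32.8 − 41.6) = 12.20
Linear-equated: (19.1/14.3)(21 − 41.6) + 32.8 = 5.285
Difference = 5.285 − 12.20 = -6.91

-6.91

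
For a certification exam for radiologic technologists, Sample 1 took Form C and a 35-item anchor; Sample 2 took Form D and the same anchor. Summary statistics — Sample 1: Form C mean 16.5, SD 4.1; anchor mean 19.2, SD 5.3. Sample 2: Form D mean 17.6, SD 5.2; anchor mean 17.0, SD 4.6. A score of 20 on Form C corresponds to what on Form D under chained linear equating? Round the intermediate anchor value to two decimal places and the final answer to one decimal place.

Form C → anchor (Sample 1): v = (5.3/4.1)(20 − 16.5) + 19.2 = 23.72
anchor → Form D (Sample 2): y = (5.2/4.6)(23.72 − 17.0) + 17.6 = 25.2

25.2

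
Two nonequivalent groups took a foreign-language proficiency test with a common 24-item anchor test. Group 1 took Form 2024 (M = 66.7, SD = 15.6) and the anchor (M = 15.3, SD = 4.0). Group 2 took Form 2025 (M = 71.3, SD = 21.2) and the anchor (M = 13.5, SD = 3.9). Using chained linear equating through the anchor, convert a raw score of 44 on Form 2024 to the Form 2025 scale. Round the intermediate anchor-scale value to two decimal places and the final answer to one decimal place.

Form 2024 → anchor (Group 1): v = (4.0/15.6)(44 − 66.7) + 15.3 = 9.48
anchor → Form 2025 (Group 2): y = (21.2/3.9)(9.48 − 13.5) + 71.3 = 49.4

49.4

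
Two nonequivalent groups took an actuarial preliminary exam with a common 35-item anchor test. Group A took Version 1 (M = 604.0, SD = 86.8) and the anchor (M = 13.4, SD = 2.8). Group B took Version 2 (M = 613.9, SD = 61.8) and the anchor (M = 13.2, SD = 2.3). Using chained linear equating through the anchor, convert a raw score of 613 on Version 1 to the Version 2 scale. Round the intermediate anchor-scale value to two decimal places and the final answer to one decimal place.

627.1

Version 1 → anchor (Group A): v = (2.8/86.8)(613 − 604.0) + 13.4 = 13.69
anchor → Version 2 (Group B): y = (61.8/2.3)(13.69 − 13.2) + 613.9 = 627.1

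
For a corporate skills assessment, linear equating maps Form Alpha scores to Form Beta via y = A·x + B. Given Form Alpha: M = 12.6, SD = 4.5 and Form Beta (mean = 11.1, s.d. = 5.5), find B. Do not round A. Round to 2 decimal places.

A = SD_Y / SD_X = 5.5 / 4.5 = 1.222222
B = M_Y − A·M_X = 11.1 − 1.222222 × 12.6 = -4.30

-4.30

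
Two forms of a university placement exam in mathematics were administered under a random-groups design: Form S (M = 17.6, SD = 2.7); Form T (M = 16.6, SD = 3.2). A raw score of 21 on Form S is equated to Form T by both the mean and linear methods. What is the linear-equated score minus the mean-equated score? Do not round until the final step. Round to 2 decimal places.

0.63

Mean-equated: 21 + (16.6 − 17.6) = 20.00
Linear-equated: (3.2/2.7)(21 − 17.6) + 16.6 = 20.630
Difference = 20.630 − 20.00 = 0.63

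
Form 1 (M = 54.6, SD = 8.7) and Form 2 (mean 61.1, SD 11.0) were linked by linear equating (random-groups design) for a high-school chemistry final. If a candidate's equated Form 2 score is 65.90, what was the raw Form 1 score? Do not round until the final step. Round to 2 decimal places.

58.40

Invert y = (SD_Y/SD_X)(x − M_X) + M_Y:
x = (SD_X/SD_Y)(y − M_Y) + M_X = (8.7/11.0)(65.90 − 61.1) + 54.6
x = 0.790909 × 4.800 + 54.6 = 58.40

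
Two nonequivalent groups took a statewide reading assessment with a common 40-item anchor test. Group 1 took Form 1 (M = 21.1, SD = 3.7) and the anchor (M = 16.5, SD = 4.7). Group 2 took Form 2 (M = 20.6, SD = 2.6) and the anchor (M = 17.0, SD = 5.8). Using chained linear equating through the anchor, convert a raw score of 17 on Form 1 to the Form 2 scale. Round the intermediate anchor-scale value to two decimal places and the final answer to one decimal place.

18.0

Form 1 → anchor (Group 1): v = (4.7/3.7)(17 − 21.1) + 16.5 = 11.29
anchor → Form 2 (Group 2): y = (2.6/5.8)(11.29 − 17.0) + 20.6 = 18.0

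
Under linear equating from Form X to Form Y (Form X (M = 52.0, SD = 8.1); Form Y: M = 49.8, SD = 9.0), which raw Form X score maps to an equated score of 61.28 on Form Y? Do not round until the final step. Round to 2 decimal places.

62.33

Invert y = (SD_Y/SD_X)(x − M_X) + M_Y:
x = (SD_X/SD_Y)(y − M_Y) + M_X = (8.1/9.0)(61.28 − 49.8) + 52.0
x = 0.900000 × 11.480 + 52.0 = 62.33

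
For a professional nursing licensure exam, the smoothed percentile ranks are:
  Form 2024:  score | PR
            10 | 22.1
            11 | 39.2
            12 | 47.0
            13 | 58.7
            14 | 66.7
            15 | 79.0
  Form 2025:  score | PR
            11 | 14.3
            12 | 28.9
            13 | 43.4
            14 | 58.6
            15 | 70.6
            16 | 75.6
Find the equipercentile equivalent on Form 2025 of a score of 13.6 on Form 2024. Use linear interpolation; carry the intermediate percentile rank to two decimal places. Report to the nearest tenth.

14.4

PR of 13.6 on Form 2024: 58.7 + (13.6 − 13)/(14 − 13) × (66.7 − 58.7) = 63.50
On Form 2025, PR 63.50 falls between score 14 (PR 58.6) and 15 (PR 70.6).
Interpolate: 14 + (63.50 − 58.6)/(70.6 − 58.6) × (15 − 14) = 14.4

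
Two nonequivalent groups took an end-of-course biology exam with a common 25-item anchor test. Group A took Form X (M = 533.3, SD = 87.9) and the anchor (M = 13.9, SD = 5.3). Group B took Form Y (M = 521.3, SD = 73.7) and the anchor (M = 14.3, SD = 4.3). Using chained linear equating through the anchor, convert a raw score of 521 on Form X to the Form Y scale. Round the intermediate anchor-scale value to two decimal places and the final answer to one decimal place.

Form X → anchor (Group A): v = (5.3/87.9)(521 − 533.3) + 13.9 = 13.16
anchor → Form Y (Group B): y = (73.7/4.3)(13.16 − 14.3) + 521.3 = 501.8

501.8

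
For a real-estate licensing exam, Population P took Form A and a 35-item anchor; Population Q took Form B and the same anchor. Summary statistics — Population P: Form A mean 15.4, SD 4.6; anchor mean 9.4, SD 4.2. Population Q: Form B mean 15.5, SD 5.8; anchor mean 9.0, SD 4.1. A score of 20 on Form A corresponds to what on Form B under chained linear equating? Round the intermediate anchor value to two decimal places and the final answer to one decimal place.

Form A → anchor (Population P): v = (4.2/4.6)(20 − 15.4) + 9.4 = 13.60
anchor → Form B (Population Q): y = (5.8/4.1)(13.60 − 9.0) + 15.5 = 22.0

22.0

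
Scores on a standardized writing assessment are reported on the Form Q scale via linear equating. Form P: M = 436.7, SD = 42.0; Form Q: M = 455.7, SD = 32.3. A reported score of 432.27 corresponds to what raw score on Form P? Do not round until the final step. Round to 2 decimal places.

Invert y = (SD_Y/SD_X)(x − M_X) + M_Y:
x = (SD_X/SD_Y)(y − M_Y) + M_X = (42.0/32.3)(432.27 − 455.7) + 436.7
x = 1.300310 × -23.430 + 436.7 = 406.23

406.23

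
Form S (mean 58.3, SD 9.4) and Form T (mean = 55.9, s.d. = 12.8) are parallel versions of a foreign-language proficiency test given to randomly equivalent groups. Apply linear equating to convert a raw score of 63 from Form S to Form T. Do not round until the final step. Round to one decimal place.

62.3

Linear equating: y = (SD_Y/SD_X)(x − M_X) + M_Y
y = (12.8/9.4)(63 − 58.3) + 55.9
y = 1.361702 × 4.7 + 55.9 = 6.4000 + 55.9 = 62.3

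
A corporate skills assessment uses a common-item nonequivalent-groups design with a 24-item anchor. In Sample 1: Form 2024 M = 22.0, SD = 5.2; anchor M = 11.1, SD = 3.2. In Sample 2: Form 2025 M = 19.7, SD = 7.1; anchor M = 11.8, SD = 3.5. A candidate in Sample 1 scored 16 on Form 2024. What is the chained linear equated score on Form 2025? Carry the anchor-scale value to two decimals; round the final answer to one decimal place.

10.8

Form 2024 → anchor (Sample 1): v = (3.2/5.2)(16 − 22.0) + 11.1 = 7.41
anchor → Form 2025 (Sample 2): y = (7.1/3.5)(7.41 − 11.8) + 19.7 = 10.8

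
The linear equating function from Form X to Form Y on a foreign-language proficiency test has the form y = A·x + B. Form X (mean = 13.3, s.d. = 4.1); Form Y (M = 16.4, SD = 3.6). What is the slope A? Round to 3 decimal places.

0.878

A = SD_Y / SD_X = 3.6 / 4.1 = 0.878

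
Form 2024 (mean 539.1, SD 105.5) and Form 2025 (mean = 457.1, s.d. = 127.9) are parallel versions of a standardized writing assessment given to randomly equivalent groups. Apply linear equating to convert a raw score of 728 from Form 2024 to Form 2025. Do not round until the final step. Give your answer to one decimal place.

686.1

Linear equating: y = (SD_Y/SD_X)(x − M_X) + M_Y
y = (127.9/105.5)(728 − 539.1) + 457.1
y = 1.212322 × 188.9 + 457.1 = 229.0077 + 457.1 = 686.1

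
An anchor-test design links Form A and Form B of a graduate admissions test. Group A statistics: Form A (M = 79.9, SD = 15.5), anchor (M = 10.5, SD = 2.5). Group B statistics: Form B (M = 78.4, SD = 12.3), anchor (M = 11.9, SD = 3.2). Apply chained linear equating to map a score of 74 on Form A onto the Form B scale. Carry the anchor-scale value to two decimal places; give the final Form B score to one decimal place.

Form A → anchor (Group A): v = (2.5/15.5)(74 − 79.9) + 10.5 = 9.55
anchor → Form B (Group B): y = (12.3/3.2)(9.55 − 11.9) + 78.4 = 69.4

69.4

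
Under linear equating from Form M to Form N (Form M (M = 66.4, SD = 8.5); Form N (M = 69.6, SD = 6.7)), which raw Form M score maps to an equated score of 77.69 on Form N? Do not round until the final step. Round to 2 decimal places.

Invert y = (SD_Y/SD_X)(x − M_X) + M_Y:
x = (SD_X/SD_Y)(y − M_Y) + M_X = (8.5/6.7)(77.69 − 69.6) + 66.4
x = 1.268657 × 8.090 + 66.4 = 76.66

76.66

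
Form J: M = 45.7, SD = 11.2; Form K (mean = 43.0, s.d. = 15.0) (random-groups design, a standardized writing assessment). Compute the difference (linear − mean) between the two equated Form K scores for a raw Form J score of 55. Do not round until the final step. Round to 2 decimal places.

Mean-equated: 55 + (43.0 − 45.7) = 52.30
Linear-equated: (15.0/11.2)(55 − 45.7) + 43.0 = 55.455
Difference = 55.455 − 52.30 = 3.16

3.16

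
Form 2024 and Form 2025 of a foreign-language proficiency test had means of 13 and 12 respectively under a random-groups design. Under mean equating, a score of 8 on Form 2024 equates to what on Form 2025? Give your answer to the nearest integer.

7

Mean equating: y = x + (M_Y − M_X) = 8 + (12 − 13) = 7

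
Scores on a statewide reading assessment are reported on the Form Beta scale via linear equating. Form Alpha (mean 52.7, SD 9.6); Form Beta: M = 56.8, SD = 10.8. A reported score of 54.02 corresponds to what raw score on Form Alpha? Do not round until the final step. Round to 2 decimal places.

50.23

Invert y = (SD_Y/SD_X)(x − M_X) + M_Y:
x = (SD_X/SD_Y)(y − M_Y) + M_X = (9.6/10.8)(54.02 − 56.8) + 52.7
x = 0.888889 × -2.780 + 52.7 = 50.23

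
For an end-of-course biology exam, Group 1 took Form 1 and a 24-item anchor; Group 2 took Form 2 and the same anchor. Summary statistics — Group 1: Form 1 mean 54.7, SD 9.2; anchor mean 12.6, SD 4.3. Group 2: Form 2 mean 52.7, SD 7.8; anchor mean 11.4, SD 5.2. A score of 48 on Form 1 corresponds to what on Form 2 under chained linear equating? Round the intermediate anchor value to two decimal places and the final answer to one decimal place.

Form 1 → anchor (Group 1): v = (4.3/9.2)(48 − 54.7) + 12.6 = 9.47
anchor → Form 2 (Group 2): y = (7.8/5.2)(9.47 − 11.4) + 52.7 = 49.8

49.8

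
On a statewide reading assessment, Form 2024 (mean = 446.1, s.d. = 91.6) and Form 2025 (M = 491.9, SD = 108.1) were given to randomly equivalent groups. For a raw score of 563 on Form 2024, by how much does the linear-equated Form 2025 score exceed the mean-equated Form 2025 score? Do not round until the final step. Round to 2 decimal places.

21.06

Mean-equated: 563 + (491.9 − 446.1) = 608.80
Linear-equated: (108.1/91.6)(563 − 446.1) + 491.9 = 629.857
Difference = 629.857 − 608.80 = 21.06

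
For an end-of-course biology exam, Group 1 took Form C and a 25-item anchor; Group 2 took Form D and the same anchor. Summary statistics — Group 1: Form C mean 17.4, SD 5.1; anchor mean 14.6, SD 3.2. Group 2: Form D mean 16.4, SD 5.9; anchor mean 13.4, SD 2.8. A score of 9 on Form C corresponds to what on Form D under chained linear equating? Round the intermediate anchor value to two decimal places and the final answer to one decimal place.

Form C → anchor (Group 1): v = (3.2/5.1)(9 − 17.4) + 14.6 = 9.33
anchor → Form D (Group 2): y = (5.9/2.8)(9.33 − 13.4) + 16.4 = 7.8

7.8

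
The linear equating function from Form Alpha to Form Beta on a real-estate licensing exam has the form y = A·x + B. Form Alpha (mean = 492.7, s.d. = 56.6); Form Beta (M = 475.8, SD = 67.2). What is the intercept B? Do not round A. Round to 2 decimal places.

-109.17

A = SD_Y / SD_X = 67.2 / 56.6 = 1.187279
B = M_Y − A·M_X = 475.8 − 1.187279 × 492.7 = -109.17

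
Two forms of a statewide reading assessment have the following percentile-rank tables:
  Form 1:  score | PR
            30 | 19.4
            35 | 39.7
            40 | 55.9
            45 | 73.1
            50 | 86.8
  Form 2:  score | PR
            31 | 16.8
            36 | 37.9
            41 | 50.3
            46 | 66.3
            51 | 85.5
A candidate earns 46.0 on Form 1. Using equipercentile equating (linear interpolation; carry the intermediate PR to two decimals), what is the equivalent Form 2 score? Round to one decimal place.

48.5

PR of 46.0 on Form 1: 73.1 + (46.0 − 45)/(50 − 45) × (86.8 − 73.1) = 75.84
On Form 2, PR 75.84 falls between score 46 (PR 66.3) and 51 (PR 85.5).
Interpolate: 46 + (75.84 − 66.3)/(85.5 − 66.3) × (51 − 46) = 48.5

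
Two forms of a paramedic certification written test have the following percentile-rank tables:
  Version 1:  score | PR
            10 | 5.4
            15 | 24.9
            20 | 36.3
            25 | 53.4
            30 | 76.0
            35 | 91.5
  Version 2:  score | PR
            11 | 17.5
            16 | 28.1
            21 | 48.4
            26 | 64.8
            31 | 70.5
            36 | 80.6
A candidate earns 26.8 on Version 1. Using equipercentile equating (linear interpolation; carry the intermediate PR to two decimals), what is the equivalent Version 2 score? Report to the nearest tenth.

PR of 26.8 on Version 1: 53.4 + (26.8 − 25)/(30 − 25) × (76.0 − 53.4) = 61.54
On Version 2, PR 61.54 falls between score 21 (PR 48.4) and 26 (PR 64.8).
Interpolate: 21 + (61.54 − 48.4)/(64.8 − 48.4) × (26 − 21) = 25.0

25.0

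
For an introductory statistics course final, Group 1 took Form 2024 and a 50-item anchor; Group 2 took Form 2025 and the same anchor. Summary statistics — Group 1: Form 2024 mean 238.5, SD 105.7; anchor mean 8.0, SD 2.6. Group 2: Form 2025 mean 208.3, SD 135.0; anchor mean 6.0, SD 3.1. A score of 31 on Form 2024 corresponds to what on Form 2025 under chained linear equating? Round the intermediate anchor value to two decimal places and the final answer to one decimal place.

73.3

Form 2024 → anchor (Group 1): v = (2.6/105.7)(31 − 238.5) + 8.0 = 2.90
anchor → Form 2025 (Group 2): y = (135.0/3.1)(2.90 − 6.0) + 208.3 = 73.3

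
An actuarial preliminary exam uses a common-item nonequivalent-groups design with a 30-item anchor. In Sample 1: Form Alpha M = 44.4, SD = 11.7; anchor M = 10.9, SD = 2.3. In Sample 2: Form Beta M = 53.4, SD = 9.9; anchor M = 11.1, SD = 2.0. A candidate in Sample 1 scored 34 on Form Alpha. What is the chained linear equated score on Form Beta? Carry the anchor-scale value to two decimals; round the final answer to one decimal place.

Form Alpha → anchor (Sample 1): v = (2.3/11.7)(34 − 44.4) + 10.9 = 8.86
anchor → Form Beta (Sample 2): y = (9.9/2.0)(8.86 − 11.1) + 53.4 = 42.3

42.3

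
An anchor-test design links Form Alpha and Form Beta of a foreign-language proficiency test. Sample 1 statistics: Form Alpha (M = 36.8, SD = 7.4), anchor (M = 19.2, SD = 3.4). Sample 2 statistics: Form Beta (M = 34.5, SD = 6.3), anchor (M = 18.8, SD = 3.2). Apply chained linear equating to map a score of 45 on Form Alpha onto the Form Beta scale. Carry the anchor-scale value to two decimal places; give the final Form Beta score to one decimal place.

42.7

Form Alpha → anchor (Sample 1): v = (3.4/7.4)(45 − 36.8) + 19.2 = 22.97
anchor → Form Beta (Sample 2): y = (6.3/3.2)(22.97 − 18.8) + 34.5 = 42.7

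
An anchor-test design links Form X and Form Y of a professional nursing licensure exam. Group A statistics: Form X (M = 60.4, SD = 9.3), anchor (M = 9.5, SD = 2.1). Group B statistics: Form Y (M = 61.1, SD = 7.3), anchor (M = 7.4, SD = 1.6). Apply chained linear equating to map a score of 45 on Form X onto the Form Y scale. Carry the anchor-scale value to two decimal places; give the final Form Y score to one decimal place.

Form X → anchor (Group A): v = (2.1/9.3)(45 − 60.4) + 9.5 = 6.02
anchor → Form Y (Group B): y = (7.3/1.6)(6.02 − 7.4) + 61.1 = 54.8

54.8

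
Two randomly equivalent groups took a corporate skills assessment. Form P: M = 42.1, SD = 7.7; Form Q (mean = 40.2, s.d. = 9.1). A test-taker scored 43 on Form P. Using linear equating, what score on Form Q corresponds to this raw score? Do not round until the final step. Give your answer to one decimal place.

41.3

Linear equating: y = (SD_Y/SD_X)(x − M_X) + M_Y
y = (9.1/7.7)(43 − 42.1) + 40.2
y = 1.181818 × 0.9 + 40.2 = 1.0636 + 40.2 = 41.3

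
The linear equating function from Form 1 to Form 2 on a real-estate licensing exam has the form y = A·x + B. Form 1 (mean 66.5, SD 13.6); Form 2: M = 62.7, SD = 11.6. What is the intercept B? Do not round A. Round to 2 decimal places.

5.98

A = SD_Y / SD_X = 11.6 / 13.6 = 0.852941
B = M_Y − A·M_X = 62.7 − 0.852941 × 66.5 = 5.98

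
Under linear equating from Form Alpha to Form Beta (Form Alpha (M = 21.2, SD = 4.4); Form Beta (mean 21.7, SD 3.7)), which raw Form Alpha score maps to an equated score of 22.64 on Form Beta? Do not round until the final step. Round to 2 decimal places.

22.32

Invert y = (SD_Y/SD_X)(x − M_X) + M_Y:
x = (SD_X/SD_Y)(y − M_Y) + M_X = (4.4/3.7)(22.64 − 21.7) + 21.2
x = 1.189189 × 0.940 + 21.2 = 22.32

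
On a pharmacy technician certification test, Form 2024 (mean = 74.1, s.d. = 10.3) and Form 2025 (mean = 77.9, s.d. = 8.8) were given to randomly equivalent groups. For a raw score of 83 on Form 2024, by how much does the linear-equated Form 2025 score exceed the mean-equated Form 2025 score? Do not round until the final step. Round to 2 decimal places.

Mean-equated: 83 + (77.9 − 74.1) = 86.80
Linear-equated: (8.8/10.3)(83 − 74.1) + 77.9 = 85.504
Difference = 85.504 − 86.80 = -1.30

-1.30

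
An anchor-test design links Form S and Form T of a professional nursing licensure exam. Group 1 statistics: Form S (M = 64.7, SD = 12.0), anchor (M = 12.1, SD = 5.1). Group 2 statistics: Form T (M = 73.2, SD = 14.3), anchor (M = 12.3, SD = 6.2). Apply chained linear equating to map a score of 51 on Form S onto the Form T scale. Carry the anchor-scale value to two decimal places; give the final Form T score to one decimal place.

Form S → anchor (Group 1): v = (5.1/12.0)(51 − 64.7) + 12.1 = 6.28
anchor → Form T (Group 2): y = (14.3/6.2)(6.28 − 12.3) + 73.2 = 59.3

59.3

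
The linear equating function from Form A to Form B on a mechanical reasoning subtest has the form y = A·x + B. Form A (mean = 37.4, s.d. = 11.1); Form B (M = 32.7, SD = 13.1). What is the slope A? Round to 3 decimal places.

1.180

A = SD_Y / SD_X = 13.1 / 11.1 = 1.180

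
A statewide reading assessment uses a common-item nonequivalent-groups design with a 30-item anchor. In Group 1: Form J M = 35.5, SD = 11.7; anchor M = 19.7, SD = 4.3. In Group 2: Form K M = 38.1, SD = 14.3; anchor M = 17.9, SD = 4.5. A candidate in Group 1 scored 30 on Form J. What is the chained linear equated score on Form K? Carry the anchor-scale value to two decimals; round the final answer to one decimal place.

37.4

Form J → anchor (Group 1): v = (4.3/11.7)(30 − 35.5) + 19.7 = 17.68
anchor → Form K (Group 2): y = (14.3/4.5)(17.68 − 17.9) + 38.1 = 37.4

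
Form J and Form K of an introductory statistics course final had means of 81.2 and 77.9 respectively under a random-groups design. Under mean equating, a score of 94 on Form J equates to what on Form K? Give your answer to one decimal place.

90.7

Mean equating: y = x + (M_Y − M_X) = 94 + (77.9 − 81.2) = 90.7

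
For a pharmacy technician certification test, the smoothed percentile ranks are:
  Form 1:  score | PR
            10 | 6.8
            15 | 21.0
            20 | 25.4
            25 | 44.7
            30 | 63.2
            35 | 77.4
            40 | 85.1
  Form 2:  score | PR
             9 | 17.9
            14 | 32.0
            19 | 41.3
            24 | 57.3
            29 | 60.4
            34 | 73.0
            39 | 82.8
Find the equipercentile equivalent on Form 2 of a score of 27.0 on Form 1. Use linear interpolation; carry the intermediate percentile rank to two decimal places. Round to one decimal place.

PR of 27.0 on Form 1: 44.7 + (27.0 − 25)/(30 − 25) × (63.2 − 44.7) = 52.10
On Form 2, PR 52.10 falls between score 19 (PR 41.3) and 24 (PR 57.3).
Interpolate: 19 + (52.10 − 41.3)/(57.3 − 41.3) × (24 − 19) = 22.4

22.4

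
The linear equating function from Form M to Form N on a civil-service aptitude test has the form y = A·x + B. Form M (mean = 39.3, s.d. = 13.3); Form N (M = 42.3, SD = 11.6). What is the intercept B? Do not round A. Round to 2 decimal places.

8.02

A = SD_Y / SD_X = 11.6 / 13.3 = 0.872180
B = M_Y − A·M_X = 42.3 − 0.872180 × 39.3 = 8.02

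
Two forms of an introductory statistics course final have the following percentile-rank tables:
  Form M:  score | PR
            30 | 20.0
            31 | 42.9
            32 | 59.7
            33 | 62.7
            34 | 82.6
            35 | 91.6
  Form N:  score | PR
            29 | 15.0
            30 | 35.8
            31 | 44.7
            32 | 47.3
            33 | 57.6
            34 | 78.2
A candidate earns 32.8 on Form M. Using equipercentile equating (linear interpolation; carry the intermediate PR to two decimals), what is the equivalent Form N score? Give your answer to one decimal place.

33.2

PR of 32.8 on Form M: 59.7 + (32.8 − 32)/(33 − 32) × (62.7 − 59.7) = 62.10
On Form N, PR 62.10 falls between score 33 (PR 57.6) and 34 (PR 78.2).
Interpolate: 33 + (62.10 − 57.6)/(78.2 − 57.6) × (34 − 33) = 33.2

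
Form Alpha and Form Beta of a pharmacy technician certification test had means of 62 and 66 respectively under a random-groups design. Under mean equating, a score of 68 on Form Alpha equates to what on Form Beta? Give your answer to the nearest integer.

72

Mean equating: y = x + (M_Y − M_X) = 68 + (66 − 62) = 72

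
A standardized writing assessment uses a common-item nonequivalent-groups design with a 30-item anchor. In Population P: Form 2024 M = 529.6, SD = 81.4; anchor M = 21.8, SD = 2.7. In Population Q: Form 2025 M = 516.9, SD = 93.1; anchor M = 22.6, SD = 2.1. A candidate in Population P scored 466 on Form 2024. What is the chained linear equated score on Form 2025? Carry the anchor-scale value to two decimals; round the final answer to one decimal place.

Form 2024 → anchor (Population P): v = (2.7/81.4)(466 − 529.6) + 21.8 = 19.69
anchor → Form 2025 (Population Q): y = (93.1/2.1)(19.69 − 22.6) + 516.9 = 387.9

387.9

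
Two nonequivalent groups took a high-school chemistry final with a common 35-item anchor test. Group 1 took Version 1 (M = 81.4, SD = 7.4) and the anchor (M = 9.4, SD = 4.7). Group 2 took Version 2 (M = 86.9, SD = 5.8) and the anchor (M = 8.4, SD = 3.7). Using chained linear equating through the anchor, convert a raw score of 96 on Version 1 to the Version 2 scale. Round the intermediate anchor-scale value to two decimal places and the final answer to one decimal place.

103.0

Version 1 → anchor (Group 1): v = (4.7/7.4)(96 − 81.4) + 9.4 = 18.67
anchor → Version 2 (Group 2): y = (5.8/3.7)(18.67 − 8.4) + 86.9 = 103.0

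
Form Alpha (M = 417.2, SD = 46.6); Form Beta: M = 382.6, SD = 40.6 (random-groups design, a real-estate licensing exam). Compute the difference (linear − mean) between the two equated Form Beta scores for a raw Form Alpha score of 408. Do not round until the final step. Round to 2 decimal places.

1.18

Mean-equated: 408 + (382.6 − 417.2) = 373.40
Linear-equated: (40.6/46.6)(408 − 417.2) + 382.6 = 374.585
Difference = 374.585 − 373.40 = 1.18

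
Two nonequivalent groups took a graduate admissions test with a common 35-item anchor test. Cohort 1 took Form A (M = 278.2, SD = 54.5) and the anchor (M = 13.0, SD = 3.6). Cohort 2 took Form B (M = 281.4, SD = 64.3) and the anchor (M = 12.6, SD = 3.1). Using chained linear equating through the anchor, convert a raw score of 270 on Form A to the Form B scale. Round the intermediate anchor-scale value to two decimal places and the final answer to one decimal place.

278.5

Form A → anchor (Cohort 1): v = (3.6/54.5)(270 − 278.2) + 13.0 = 12.46
anchor → Form B (Cohort 2): y = (64.3/3.1)(12.46 − 12.6) + 281.4 = 278.5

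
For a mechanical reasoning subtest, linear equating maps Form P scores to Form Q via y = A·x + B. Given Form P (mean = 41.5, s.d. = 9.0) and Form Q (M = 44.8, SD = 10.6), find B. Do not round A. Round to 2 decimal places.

A = SD_Y / SD_X = 10.6 / 9.0 = 1.177778
B = M_Y − A·M_X = 44.8 − 1.177778 × 41.5 = -4.08

-4.08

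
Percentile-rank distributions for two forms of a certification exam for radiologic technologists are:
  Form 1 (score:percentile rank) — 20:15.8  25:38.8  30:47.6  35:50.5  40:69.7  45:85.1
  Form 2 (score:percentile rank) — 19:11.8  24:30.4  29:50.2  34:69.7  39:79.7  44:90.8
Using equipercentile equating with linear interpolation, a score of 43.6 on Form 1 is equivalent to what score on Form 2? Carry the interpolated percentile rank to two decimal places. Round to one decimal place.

PR of 43.6 on Form 1: 69.7 + (43.6 − 40)/(45 − 40) × (85.1 − 69.7) = 80.79
On Form 2, PR 80.79 falls between score 39 (PR 79.7) and 44 (PR 90.8).
Interpolate: 39 + (80.79 − 79.7)/(90.8 − 79.7) × (44 − 39) = 39.5

39.5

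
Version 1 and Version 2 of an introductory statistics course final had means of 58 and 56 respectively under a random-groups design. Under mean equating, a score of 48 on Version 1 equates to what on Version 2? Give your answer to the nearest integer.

46

Mean equating: y = x + (M_Y − M_X) = 48 + (56 − 58) = 46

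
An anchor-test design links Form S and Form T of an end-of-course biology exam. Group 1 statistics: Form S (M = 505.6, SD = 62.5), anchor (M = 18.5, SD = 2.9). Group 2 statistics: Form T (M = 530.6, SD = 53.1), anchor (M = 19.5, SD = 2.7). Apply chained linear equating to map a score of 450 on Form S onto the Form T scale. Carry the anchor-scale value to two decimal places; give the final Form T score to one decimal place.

Form S → anchor (Group 1): v = (2.9/62.5)(450 − 505.6) + 18.5 = 15.92
anchor → Form T (Group 2): y = (53.1/2.7)(15.92 − 19.5) + 530.6 = 460.2

460.2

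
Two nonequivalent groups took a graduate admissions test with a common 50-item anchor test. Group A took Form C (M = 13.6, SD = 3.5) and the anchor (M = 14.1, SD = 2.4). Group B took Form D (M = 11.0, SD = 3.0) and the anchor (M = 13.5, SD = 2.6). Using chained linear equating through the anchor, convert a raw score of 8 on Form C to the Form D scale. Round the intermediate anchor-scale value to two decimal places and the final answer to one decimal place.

7.3

Form C → anchor (Group A): v = (2.4/3.5)(8 − 13.6) + 14.1 = 10.26
anchor → Form D (Group B): y = (3.0/2.6)(10.26 − 13.5) + 11.0 = 7.3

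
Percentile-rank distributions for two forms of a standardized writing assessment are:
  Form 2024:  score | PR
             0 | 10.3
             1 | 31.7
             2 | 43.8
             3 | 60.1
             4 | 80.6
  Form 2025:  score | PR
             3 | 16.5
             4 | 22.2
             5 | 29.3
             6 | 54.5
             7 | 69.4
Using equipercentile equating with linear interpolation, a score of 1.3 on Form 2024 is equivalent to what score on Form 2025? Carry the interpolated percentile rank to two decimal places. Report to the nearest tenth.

PR of 1.3 on Form 2024: 31.7 + (1.3 − 1)/(2 − 1) × (43.8 − 31.7) = 35.33
On Form 2025, PR 35.33 falls between score 5 (PR 29.3) and 6 (PR 54.5).
Interpolate: 5 + (35.33 − 29.3)/(54.5 − 29.3) × (6 − 5) = 5.2

5.2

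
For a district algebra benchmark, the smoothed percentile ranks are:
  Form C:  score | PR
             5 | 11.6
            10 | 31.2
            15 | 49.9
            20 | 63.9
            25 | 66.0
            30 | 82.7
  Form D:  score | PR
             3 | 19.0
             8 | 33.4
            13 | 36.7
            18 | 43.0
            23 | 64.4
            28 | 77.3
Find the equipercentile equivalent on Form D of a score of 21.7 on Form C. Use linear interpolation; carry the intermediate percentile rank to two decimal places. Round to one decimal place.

23.1

PR of 21.7 on Form C: 63.9 + (21.7 − 20)/(25 − 20) × (66.0 − 63.9) = 64.61
On Form D, PR 64.61 falls between score 23 (PR 64.4) and 28 (PR 77.3).
Interpolate: 23 + (64.61 − 64.4)/(77.3 − 64.4) × (28 − 23) = 23.1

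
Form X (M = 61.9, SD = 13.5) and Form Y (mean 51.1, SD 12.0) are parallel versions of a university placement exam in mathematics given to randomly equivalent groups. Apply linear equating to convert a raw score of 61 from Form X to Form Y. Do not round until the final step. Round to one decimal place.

50.3

Linear equating: y = (SD_Y/SD_X)(x − M_X) + M_Y
y = (12.0/13.5)(61 − 61.9) + 51.1
y = 0.888889 × -0.9 + 51.1 = -0.8000 + 51.1 = 50.3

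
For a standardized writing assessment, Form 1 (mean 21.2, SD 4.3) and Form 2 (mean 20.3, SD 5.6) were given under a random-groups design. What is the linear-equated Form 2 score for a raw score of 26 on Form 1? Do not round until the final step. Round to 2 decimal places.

26.55

Linear equating: y = (SD_Y/SD_X)(x − M_X) + M_Y
y = (5.6/4.3)(26 − 21.2) + 20.3
y = 1.302326 × 4.8 + 20.3 = 6.2512 + 20.3 = 26.55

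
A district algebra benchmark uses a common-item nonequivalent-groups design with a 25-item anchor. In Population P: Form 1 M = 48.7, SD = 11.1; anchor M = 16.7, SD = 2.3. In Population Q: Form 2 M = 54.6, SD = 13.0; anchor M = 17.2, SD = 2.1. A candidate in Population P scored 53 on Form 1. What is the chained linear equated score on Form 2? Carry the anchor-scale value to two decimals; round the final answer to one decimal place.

Form 1 → anchor (Population P): v = (2.3/11.1)(53 − 48.7) + 16.7 = 17.59
anchor → Form 2 (Population Q): y = (13.0/2.1)(17.59 − 17.2) + 54.6 = 57.0

57.0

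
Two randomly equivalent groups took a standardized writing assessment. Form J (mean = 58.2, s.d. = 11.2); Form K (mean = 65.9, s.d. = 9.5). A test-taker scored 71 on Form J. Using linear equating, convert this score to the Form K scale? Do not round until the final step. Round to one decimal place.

76.8

Linear equating: y = (SD_Y/SD_X)(x − M_X) + M_Y
y = (9.5/11.2)(71 − 58.2) + 65.9
y = 0.848214 × 12.8 + 65.9 = 10.8571 + 65.9 = 76.8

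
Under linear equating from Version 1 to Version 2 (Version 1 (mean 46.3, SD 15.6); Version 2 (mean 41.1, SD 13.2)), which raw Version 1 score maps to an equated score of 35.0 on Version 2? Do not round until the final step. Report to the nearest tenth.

Invert y = (SD_Y/SD_X)(x − M_X) + M_Y:
x = (SD_X/SD_Y)(y − M_Y) + M_X = (15.6/13.2)(35.0 − 41.1) + 46.3
x = 1.181818 × -6.100 + 46.3 = 39.1

39.1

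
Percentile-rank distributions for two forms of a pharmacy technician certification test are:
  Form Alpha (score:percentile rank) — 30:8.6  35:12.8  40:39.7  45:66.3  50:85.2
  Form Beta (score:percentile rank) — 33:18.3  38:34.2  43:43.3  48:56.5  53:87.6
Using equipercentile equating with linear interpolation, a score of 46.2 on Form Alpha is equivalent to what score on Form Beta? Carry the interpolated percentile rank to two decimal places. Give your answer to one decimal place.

PR of 46.2 on Form Alpha: 66.3 + (46.2 − 45)/(50 − 45) × (85.2 − 66.3) = 70.84
On Form Beta, PR 70.84 falls between score 48 (PR 56.5) and 53 (PR 87.6).
Interpolate: 48 + (70.84 − 56.5)/(87.6 − 56.5) × (53 − 48) = 50.3

50.3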